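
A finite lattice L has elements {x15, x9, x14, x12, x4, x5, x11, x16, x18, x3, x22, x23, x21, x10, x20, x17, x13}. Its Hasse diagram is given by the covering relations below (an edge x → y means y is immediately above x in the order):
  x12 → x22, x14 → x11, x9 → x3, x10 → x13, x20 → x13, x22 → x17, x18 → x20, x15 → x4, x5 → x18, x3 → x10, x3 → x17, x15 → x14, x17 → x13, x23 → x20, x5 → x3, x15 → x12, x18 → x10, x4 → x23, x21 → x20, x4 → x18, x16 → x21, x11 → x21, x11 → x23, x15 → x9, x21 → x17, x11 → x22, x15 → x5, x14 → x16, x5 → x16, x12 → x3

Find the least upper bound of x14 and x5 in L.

Common upper bounds of {x14, x5}: x13, x16, x17, x20, x21.
The least among these is x16.

x16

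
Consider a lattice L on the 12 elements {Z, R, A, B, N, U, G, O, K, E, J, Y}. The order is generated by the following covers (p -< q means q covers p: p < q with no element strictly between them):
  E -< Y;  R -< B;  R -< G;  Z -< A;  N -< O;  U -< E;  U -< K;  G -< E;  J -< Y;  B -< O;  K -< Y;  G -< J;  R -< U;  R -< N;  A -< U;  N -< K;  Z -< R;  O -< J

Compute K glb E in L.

U

K ∧ E = U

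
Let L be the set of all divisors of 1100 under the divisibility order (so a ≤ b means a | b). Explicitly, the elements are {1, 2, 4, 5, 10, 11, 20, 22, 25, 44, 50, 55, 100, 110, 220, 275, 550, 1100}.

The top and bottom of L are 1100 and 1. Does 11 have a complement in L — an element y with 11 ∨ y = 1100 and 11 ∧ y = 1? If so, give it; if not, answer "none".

Need y with 11 ∨ y = 1100 and 11 ∧ y = 1.
Checking each element gives: 100.

100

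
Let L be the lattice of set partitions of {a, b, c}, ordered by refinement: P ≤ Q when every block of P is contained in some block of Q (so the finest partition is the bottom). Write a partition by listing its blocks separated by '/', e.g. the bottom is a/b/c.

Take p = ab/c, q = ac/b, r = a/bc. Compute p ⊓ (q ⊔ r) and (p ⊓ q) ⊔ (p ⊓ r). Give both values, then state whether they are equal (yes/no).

q ⊔ r = abc, so p ⊓ (q ⊔ r) = ab/c ⊓ abc = ab/c.
p ⊓ q = a/b/c and p ⊓ r = a/b/c, so (p ⊓ q) ⊔ (p ⊓ r) = a/b/c ⊔ a/b/c = a/b/c.
Equal: no.

ab/c; a/b/c; no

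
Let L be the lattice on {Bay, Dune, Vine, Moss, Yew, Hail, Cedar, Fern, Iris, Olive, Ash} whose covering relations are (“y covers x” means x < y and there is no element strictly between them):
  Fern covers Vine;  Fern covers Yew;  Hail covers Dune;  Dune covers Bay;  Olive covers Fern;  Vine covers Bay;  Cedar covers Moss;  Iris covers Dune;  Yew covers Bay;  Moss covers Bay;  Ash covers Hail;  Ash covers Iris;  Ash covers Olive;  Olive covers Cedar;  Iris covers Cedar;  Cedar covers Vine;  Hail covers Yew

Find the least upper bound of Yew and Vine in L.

Fern

Common upper bounds of {Yew, Vine}: Ash, Fern, Olive.
The least among these is Fern.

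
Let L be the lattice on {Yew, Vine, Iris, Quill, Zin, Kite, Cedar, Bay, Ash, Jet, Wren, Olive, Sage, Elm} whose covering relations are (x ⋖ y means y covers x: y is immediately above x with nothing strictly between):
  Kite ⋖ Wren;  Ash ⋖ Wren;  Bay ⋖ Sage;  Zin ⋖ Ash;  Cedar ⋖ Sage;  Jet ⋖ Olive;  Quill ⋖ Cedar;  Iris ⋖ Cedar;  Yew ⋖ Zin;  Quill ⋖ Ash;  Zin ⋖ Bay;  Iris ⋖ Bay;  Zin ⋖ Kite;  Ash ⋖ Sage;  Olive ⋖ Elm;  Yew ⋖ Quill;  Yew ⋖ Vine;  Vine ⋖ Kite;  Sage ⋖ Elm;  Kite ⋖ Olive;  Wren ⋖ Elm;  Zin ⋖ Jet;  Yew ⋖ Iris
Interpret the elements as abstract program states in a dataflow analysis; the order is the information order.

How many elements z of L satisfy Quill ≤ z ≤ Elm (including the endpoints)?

The interval [Quill, Elm] = {Ash, Cedar, Elm, Quill, Sage, Wren}, which has 6 elements.

6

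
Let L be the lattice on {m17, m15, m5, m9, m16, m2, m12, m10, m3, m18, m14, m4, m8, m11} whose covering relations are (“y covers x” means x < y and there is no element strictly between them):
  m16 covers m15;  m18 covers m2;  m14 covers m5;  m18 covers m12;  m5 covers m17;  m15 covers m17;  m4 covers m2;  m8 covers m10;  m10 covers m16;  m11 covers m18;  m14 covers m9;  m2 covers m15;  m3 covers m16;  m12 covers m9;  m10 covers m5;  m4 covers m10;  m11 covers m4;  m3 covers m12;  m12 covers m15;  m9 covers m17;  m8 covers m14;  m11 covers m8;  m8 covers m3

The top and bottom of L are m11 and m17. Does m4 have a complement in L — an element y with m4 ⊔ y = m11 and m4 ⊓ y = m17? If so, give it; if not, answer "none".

Need y with m4 ∨ y = m11 and m4 ∧ y = m17.
Checking each element gives: m9.

m9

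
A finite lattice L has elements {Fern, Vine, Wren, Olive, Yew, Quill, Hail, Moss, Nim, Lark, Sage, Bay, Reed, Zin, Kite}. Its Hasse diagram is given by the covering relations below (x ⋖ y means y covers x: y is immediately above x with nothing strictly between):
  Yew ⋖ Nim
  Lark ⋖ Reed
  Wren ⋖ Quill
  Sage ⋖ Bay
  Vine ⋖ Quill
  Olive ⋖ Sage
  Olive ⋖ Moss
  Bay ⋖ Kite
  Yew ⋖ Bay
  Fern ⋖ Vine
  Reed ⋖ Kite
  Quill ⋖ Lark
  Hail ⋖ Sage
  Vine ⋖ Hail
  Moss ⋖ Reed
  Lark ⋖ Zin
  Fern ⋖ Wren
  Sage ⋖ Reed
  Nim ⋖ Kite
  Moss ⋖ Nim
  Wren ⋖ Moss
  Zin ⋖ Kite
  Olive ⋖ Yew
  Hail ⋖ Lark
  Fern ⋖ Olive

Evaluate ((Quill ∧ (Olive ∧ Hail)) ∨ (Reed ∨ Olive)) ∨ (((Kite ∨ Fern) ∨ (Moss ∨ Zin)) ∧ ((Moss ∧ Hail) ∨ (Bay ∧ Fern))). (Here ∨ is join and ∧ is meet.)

Reed

Olive ∧ Hail = Fern
Quill ∧ Fern = Fern
Reed ∨ Olive = Reed
Fern ∨ Reed = Reed
Kite ∨ Fern = Kite
Moss ∨ Zin = Kite
Kite ∨ Kite = Kite
Moss ∧ Hail = Fern
Bay ∧ Fern = Fern
Fern ∨ Fern = Fern
Kite ∧ Fern = Fern
Reed ∨ Fern = Reed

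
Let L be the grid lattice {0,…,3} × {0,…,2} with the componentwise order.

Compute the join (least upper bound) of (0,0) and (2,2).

(2,2)

In a product of chains, the join is componentwise max, giving (2,2).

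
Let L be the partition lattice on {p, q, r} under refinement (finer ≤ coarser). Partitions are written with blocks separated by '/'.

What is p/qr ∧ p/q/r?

The meet (common refinement) of p/qr and p/q/r intersects blocks pairwise, giving p/q/r.

p/q/r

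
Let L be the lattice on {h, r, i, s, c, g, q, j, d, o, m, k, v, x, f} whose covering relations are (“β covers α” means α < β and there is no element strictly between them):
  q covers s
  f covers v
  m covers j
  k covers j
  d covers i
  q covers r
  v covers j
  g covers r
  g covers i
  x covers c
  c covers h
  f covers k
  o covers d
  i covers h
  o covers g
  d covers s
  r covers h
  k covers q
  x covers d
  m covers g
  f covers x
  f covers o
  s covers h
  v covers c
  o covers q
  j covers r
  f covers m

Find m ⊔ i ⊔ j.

Common upper bounds of {m, i, j}: f, m.
The least among these is m.

m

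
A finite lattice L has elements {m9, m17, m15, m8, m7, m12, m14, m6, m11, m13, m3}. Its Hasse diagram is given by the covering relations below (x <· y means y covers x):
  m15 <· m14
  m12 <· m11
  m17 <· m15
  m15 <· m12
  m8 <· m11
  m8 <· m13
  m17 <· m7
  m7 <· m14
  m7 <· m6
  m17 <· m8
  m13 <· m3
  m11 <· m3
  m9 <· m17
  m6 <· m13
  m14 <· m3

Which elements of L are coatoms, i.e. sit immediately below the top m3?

m11, m13, m14

The coatoms are exactly the elements covered by m3: m11, m13, m14.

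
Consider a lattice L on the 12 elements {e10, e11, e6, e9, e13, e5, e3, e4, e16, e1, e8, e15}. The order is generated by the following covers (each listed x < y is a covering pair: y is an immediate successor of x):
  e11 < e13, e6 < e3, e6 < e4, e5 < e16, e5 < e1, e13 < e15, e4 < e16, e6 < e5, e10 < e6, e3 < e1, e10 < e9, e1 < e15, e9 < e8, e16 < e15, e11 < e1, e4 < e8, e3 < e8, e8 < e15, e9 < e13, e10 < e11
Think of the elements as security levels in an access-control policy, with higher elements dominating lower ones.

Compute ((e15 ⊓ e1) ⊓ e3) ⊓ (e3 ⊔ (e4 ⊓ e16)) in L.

e15 ∧ e1 = e1
e1 ∧ e3 = e3
e4 ∧ e16 = e4
e3 ∨ e4 = e8
e3 ∧ e8 = e3

e3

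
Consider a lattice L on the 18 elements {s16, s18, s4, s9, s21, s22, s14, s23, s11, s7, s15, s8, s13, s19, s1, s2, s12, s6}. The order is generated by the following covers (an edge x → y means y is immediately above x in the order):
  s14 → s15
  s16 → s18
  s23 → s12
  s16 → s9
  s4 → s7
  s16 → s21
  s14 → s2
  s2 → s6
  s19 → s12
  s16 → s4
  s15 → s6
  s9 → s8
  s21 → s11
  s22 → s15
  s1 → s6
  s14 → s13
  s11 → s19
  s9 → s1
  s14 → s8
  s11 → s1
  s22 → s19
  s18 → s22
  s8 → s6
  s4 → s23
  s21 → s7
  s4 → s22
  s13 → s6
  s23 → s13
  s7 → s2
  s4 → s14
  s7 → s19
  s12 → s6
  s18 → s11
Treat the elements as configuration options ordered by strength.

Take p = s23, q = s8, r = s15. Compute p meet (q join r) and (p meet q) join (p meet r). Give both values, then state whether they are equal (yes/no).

s23; s4; no

q join r = s6, so p meet (q join r) = s23 meet s6 = s23.
p meet q = s4 and p meet r = s4, so (p meet q) join (p meet r) = s4 join s4 = s4.
Equal: no.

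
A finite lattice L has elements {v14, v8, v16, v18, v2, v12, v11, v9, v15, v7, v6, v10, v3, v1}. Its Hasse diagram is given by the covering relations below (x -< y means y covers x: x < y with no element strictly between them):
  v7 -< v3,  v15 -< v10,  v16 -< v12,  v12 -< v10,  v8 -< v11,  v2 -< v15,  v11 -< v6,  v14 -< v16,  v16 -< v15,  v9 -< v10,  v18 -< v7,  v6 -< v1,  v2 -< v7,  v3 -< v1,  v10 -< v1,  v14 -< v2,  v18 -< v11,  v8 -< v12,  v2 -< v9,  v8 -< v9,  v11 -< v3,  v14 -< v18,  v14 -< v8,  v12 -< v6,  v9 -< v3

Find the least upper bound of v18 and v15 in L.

v1

Common upper bounds of {v18, v15}: v1.
The least among these is v1.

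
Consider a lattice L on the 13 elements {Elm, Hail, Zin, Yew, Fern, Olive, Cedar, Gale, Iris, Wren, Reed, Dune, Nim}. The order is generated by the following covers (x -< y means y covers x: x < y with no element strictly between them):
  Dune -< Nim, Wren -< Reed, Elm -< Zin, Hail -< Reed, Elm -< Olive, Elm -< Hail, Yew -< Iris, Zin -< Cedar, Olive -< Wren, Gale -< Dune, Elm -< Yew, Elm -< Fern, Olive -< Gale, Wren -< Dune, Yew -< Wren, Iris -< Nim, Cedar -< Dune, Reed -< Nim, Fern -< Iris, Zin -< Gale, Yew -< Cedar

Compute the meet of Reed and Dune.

Common lower bounds of {Reed, Dune}: Elm, Olive, Wren, Yew.
The greatest among these is Wren.

Wren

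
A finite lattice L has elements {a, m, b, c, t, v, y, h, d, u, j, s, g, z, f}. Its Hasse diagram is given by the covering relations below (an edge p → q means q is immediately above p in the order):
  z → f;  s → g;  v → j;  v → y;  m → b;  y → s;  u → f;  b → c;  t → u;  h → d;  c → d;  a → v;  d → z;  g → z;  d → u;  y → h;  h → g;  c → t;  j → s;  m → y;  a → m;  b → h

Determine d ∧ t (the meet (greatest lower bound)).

Common lower bounds of {d, t}: a, b, c, m.
The greatest among these is c.

c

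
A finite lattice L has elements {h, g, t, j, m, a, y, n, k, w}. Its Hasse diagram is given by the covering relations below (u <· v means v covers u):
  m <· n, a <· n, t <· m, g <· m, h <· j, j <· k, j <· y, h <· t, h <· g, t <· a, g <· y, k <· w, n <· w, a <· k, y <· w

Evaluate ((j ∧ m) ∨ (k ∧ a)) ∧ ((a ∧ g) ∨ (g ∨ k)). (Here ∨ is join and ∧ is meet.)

a

j ∧ m = h
k ∧ a = a
h ∨ a = a
a ∧ g = h
g ∨ k = w
h ∨ w = w
a ∧ w = a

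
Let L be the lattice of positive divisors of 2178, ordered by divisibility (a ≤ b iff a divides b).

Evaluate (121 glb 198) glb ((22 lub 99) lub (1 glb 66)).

121 ∧ 198 = 11
22 ∨ 99 = 198
1 ∧ 66 = 1
198 ∨ 1 = 198
11 ∧ 198 = 11

11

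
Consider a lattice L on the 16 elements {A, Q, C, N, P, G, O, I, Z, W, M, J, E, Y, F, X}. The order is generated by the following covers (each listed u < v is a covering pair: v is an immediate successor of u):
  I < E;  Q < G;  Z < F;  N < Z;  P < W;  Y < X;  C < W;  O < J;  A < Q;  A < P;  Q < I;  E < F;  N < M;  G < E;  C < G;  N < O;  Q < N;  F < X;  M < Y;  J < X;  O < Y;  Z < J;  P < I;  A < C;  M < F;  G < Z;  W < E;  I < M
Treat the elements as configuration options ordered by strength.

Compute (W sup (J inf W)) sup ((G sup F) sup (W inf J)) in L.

J ∧ W = C
W ∨ C = W
G ∨ F = F
W ∧ J = C
F ∨ C = F
W ∨ F = F

F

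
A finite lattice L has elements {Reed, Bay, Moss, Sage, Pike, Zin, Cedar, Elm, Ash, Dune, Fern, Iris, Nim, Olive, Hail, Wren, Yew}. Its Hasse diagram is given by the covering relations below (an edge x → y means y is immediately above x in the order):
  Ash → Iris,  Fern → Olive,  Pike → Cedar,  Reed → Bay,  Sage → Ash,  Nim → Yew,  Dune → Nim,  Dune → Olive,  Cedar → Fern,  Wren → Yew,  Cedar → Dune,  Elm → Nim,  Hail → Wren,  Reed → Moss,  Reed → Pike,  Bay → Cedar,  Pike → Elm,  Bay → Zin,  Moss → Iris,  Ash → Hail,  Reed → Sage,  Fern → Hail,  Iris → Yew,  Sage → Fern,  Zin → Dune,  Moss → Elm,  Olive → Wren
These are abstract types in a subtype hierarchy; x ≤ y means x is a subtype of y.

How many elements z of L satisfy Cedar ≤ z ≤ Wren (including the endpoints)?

The interval [Cedar, Wren] = {Cedar, Dune, Fern, Hail, Olive, Wren}, which has 6 elements.

6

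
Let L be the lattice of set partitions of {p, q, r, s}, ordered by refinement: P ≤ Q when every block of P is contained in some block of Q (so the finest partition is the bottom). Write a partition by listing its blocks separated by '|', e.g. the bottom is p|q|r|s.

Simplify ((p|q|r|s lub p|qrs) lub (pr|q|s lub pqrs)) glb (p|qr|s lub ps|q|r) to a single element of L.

ps|qr

p|q|r|s ∨ p|qrs = p|qrs
pr|q|s ∨ pqrs = pqrs
p|qrs ∨ pqrs = pqrs
p|qr|s ∨ ps|q|r = ps|qr
pqrs ∧ ps|qr = ps|qr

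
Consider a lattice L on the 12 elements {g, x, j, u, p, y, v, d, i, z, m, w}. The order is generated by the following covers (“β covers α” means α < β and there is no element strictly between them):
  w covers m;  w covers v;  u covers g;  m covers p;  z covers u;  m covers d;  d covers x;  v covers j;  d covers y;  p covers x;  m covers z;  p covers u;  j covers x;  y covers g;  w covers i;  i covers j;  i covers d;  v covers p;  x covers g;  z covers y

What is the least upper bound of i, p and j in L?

Common upper bounds of {i, p, j}: w.
The least among these is w.

w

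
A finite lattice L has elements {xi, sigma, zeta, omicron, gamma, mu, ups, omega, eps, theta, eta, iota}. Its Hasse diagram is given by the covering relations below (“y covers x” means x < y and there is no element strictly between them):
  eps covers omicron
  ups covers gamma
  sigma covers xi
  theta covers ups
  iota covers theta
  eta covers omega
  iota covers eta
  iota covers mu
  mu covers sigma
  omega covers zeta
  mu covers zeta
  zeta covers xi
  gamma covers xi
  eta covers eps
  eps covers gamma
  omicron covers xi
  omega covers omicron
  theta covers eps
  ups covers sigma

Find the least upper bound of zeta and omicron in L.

omega

Common upper bounds of {zeta, omicron}: eta, iota, omega.
The least among these is omega.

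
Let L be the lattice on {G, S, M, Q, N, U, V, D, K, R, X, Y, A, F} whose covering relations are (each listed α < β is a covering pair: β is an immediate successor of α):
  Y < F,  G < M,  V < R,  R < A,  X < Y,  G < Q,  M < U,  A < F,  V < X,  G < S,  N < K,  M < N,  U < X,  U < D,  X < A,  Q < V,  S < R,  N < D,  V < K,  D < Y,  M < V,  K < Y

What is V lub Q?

V

Common upper bounds of {V, Q}: A, F, K, R, V, X, Y.
The least among these is V.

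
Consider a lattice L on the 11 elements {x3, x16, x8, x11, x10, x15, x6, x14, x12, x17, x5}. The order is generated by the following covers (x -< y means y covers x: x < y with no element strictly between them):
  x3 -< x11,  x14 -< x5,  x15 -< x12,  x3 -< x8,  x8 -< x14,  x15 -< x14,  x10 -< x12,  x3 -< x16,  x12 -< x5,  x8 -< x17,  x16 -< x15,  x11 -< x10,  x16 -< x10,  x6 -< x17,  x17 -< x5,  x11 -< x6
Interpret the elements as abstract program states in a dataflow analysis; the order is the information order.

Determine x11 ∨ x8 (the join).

x17

Common upper bounds of {x11, x8}: x17, x5.
The least among these is x17.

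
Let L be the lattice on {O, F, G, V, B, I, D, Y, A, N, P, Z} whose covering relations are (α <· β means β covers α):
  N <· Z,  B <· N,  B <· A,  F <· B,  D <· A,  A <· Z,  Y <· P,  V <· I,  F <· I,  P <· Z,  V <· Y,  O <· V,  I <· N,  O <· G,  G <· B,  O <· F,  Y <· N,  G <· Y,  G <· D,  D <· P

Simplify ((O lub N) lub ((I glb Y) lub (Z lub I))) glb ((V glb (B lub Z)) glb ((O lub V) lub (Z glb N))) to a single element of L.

O ∨ N = N
I ∧ Y = V
Z ∨ I = Z
V ∨ Z = Z
N ∨ Z = Z
B ∨ Z = Z
V ∧ Z = V
O ∨ V = V
Z ∧ N = N
V ∨ N = N
V ∧ N = V
Z ∧ V = V

V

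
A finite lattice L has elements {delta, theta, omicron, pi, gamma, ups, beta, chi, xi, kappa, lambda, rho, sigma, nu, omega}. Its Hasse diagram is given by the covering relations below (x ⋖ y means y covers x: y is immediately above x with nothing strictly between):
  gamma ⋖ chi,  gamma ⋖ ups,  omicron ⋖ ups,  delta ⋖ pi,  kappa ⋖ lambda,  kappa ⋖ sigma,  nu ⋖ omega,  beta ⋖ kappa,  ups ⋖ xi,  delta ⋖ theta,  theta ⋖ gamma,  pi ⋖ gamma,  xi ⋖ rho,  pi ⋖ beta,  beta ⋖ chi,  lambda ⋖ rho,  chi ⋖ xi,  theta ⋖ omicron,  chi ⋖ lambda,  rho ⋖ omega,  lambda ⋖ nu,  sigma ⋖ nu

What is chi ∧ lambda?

Common lower bounds of {chi, lambda}: beta, chi, delta, gamma, pi, theta.
The greatest among these is chi.

chi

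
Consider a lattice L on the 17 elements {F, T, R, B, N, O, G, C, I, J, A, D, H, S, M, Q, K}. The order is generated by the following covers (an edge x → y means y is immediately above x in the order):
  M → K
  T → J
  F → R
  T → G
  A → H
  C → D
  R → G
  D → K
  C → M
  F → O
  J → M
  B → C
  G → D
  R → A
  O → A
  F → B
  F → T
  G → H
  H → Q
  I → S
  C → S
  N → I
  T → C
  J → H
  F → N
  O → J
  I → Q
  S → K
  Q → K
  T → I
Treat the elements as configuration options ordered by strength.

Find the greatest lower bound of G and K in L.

G

Common lower bounds of {G, K}: F, G, R, T.
The greatest among these is G.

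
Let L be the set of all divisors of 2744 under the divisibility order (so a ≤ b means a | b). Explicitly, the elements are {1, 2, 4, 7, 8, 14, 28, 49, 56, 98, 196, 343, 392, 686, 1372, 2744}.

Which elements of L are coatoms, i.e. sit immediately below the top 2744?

1372, 392

The coatoms are exactly the elements covered by 2744: 1372, 392.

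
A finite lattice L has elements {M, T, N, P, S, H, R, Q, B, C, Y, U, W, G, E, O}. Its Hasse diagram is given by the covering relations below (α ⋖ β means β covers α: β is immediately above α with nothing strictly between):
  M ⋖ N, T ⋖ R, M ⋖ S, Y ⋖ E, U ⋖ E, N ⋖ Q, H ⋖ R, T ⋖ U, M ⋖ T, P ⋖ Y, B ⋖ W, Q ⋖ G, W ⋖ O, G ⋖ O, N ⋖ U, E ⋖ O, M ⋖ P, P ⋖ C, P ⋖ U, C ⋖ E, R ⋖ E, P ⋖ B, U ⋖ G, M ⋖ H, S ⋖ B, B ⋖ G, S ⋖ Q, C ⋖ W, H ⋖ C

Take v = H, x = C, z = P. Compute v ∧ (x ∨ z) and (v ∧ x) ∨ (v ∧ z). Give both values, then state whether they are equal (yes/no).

H; H; yes

x ∨ z = C, so v ∧ (x ∨ z) = H ∧ C = H.
v ∧ x = H and v ∧ z = M, so (v ∧ x) ∨ (v ∧ z) = H ∨ M = H.
Equal: yes.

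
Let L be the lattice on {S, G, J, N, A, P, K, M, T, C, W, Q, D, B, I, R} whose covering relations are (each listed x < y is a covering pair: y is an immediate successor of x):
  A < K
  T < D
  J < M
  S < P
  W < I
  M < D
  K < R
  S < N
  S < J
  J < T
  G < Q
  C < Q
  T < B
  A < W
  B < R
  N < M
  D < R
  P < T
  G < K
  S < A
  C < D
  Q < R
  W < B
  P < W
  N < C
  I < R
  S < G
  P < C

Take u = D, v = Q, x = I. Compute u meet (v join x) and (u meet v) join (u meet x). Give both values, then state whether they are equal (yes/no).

v join x = R, so u meet (v join x) = D meet R = D.
u meet v = C and u meet x = P, so (u meet v) join (u meet x) = C join P = C.
Equal: no.

D; C; no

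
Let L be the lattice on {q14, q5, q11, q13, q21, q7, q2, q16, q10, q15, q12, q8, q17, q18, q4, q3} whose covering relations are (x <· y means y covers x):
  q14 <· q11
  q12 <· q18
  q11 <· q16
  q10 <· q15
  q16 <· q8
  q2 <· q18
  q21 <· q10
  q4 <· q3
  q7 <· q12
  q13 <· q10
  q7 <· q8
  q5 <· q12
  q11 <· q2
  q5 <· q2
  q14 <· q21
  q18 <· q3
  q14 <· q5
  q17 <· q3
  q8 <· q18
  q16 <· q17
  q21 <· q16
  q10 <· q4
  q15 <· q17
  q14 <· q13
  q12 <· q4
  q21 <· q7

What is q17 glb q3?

q17

Common lower bounds of {q17, q3}: q10, q11, q13, q14, q15, q16, q17, q21.
The greatest among these is q17.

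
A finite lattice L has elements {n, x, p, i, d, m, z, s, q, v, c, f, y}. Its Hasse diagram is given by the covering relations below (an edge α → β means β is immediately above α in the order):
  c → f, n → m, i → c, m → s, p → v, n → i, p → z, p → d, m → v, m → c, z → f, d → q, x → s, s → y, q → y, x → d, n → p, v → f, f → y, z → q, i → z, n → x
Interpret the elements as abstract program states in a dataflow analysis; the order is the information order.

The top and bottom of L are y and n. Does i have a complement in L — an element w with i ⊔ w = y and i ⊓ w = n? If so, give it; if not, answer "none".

s

Need w with i ∨ w = y and i ∧ w = n.
Checking each element gives: s.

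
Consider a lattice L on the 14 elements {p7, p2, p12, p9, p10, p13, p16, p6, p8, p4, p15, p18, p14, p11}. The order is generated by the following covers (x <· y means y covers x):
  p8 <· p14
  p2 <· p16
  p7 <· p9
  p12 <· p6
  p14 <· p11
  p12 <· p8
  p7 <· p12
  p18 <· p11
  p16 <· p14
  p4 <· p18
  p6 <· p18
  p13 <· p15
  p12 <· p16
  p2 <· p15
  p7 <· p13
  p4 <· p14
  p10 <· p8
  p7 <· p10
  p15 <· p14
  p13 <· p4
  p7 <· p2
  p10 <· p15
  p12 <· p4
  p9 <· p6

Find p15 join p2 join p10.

p15

Common upper bounds of {p15, p2, p10}: p11, p14, p15.
The least among these is p15.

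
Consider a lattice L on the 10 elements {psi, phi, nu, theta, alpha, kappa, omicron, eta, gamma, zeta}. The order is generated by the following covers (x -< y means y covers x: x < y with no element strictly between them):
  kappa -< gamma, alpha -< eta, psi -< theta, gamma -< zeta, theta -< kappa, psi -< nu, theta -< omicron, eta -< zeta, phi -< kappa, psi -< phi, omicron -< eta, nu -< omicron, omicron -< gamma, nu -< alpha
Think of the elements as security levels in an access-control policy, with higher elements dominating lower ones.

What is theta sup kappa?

kappa

Common upper bounds of {theta, kappa}: gamma, kappa, zeta.
The least among these is kappa.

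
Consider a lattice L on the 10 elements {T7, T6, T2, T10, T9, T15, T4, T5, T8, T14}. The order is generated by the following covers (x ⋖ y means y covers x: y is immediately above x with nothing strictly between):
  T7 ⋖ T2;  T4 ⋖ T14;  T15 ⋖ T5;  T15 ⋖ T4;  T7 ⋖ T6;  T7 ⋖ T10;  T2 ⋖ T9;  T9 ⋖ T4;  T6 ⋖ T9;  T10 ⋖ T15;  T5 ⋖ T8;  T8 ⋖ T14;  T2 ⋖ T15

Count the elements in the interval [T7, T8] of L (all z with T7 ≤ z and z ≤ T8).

6

The interval [T7, T8] = {T10, T15, T2, T5, T7, T8}, which has 6 elements.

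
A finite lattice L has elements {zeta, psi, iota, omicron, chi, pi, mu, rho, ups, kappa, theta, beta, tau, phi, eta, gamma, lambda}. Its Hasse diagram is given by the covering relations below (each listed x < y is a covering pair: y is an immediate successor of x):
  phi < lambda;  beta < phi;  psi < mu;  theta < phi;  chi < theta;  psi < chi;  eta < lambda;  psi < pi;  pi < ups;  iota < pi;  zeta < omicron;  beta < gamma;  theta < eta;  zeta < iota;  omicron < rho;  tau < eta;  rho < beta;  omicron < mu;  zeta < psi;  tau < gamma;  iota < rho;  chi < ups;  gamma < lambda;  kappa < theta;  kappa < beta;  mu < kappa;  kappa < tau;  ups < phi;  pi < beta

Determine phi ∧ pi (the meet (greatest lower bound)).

Common lower bounds of {phi, pi}: iota, pi, psi, zeta.
The greatest among these is pi.

pi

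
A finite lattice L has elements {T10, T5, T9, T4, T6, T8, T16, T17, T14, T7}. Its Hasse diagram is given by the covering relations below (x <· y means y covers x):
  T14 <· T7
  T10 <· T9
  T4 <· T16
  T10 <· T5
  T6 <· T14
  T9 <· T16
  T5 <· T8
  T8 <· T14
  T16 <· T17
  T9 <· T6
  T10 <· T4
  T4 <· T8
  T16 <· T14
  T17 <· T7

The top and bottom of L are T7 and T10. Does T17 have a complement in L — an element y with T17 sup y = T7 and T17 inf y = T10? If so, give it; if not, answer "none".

Need y with T17 ∨ y = T7 and T17 ∧ y = T10.
Checking each element gives: T5.

T5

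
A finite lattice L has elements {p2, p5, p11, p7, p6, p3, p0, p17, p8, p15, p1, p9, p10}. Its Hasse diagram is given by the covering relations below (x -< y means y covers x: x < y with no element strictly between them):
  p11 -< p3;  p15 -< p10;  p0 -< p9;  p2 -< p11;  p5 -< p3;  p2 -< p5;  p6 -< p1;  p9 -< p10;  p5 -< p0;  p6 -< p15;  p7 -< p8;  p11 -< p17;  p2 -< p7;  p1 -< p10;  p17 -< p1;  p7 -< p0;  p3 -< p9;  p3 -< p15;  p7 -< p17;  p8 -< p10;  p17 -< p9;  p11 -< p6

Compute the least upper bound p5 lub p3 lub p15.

p15

Common upper bounds of {p5, p3, p15}: p10, p15.
The least among these is p15.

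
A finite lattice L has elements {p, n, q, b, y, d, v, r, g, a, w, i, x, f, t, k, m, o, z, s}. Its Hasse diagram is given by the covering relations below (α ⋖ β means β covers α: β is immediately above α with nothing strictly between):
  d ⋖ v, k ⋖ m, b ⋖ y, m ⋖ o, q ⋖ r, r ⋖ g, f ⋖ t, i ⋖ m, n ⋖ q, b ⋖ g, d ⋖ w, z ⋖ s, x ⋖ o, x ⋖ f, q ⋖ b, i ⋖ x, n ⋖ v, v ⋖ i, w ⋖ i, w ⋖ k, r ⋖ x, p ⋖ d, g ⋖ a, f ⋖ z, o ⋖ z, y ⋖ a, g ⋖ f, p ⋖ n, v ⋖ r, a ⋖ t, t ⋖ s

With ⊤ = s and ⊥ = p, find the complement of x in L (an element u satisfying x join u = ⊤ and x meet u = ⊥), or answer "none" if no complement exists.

none

For every candidate u, either x ∨ u ≠ s or x ∧ u ≠ p; no complement exists.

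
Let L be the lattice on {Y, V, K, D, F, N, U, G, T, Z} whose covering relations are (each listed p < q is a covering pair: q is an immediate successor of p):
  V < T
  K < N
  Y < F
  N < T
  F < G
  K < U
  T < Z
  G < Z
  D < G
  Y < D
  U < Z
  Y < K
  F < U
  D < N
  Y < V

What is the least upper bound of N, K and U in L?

Common upper bounds of {N, K, U}: Z.
The least among these is Z.

Z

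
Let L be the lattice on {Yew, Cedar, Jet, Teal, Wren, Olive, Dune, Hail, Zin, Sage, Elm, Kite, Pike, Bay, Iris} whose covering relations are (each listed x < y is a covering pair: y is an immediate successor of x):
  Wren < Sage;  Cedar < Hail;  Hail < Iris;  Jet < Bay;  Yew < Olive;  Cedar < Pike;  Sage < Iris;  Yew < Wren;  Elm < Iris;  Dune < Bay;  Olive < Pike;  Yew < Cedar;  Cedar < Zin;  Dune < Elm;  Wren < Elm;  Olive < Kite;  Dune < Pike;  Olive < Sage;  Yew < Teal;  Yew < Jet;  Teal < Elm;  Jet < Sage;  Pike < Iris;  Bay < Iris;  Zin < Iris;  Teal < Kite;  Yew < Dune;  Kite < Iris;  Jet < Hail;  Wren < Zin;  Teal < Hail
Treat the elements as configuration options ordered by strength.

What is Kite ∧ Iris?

Common lower bounds of {Kite, Iris}: Kite, Olive, Teal, Yew.
The greatest among these is Kite.

Kite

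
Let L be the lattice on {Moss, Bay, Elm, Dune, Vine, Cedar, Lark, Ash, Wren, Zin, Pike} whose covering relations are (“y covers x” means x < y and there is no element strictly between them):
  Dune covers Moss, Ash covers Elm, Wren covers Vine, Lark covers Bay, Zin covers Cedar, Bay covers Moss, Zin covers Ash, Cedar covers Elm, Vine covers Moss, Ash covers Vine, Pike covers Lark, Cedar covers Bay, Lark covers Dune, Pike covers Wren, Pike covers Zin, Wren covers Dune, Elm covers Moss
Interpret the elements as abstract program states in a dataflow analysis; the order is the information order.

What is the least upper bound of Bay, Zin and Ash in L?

Common upper bounds of {Bay, Zin, Ash}: Pike, Zin.
The least among these is Zin.

Zin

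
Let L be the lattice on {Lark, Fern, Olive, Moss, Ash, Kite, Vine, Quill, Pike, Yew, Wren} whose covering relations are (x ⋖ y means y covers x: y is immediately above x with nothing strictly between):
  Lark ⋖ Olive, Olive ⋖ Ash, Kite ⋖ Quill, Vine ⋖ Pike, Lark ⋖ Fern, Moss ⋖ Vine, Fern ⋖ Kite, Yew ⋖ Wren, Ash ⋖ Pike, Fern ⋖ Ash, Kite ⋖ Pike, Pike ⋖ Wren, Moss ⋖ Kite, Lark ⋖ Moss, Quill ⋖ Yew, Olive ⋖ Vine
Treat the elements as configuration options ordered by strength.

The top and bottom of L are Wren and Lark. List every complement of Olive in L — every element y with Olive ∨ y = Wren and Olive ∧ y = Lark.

Quill, Yew

Need y with Olive ∨ y = Wren and Olive ∧ y = Lark.
Checking each element gives: Quill, Yew.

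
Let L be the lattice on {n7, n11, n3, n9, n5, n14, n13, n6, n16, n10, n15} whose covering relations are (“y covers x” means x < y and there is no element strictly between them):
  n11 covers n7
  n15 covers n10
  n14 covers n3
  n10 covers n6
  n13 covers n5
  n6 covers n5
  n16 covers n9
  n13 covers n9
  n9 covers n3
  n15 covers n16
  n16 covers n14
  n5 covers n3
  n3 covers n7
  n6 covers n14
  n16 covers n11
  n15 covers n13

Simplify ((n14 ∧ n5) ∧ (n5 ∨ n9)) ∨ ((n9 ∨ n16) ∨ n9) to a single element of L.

n14 ∧ n5 = n3
n5 ∨ n9 = n13
n3 ∧ n13 = n3
n9 ∨ n16 = n16
n16 ∨ n9 = n16
n3 ∨ n16 = n16

n16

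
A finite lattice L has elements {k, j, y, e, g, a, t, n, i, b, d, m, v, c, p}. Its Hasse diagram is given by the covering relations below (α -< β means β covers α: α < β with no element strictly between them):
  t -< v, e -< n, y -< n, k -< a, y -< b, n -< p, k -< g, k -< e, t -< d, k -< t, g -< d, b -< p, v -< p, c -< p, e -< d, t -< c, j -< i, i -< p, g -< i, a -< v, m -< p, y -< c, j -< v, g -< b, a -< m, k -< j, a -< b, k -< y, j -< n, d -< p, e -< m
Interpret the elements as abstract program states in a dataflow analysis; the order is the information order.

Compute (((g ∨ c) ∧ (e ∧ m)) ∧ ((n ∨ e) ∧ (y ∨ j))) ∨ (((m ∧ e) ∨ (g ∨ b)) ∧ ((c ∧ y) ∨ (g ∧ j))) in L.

n

g ∨ c = p
e ∧ m = e
p ∧ e = e
n ∨ e = n
y ∨ j = n
n ∧ n = n
e ∧ n = e
m ∧ e = e
g ∨ b = b
e ∨ b = p
c ∧ y = y
g ∧ j = k
y ∨ k = y
p ∧ y = y
e ∨ y = n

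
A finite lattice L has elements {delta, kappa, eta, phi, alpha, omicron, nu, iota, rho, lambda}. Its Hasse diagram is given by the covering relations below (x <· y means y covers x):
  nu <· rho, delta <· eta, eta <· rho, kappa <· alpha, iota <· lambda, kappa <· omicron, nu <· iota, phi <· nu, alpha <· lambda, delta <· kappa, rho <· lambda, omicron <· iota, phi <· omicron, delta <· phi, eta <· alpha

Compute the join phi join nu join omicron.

Common upper bounds of {phi, nu, omicron}: iota, lambda.
The least among these is iota.

iota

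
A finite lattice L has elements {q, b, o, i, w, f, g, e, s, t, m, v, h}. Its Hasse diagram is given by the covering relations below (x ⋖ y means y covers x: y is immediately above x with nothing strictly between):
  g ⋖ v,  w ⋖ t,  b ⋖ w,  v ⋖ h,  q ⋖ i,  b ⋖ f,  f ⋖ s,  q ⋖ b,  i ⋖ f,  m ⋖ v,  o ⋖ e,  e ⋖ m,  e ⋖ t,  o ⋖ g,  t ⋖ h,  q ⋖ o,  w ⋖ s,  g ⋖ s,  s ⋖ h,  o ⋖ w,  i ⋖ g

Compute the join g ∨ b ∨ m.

Common upper bounds of {g, b, m}: h.
The least among these is h.

h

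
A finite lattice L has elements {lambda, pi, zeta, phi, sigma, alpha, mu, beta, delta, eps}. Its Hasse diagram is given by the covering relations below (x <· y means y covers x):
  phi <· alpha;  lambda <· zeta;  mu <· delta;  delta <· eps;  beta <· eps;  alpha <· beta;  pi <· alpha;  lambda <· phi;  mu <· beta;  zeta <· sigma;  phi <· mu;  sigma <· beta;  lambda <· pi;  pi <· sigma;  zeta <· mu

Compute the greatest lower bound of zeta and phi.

Common lower bounds of {zeta, phi}: lambda.
The greatest among these is lambda.

lambda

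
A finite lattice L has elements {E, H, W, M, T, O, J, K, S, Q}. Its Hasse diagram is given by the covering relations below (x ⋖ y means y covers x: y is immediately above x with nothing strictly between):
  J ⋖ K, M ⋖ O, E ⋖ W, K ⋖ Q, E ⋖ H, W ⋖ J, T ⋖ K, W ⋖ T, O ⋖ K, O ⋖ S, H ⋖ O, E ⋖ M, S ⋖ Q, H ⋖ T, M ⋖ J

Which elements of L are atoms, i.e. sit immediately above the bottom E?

H, M, W

The atoms are exactly the elements that cover E: H, M, W.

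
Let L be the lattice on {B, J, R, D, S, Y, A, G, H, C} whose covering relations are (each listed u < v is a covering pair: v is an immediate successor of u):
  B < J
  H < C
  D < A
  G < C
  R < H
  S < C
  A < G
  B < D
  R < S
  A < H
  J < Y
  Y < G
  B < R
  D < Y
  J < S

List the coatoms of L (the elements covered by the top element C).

The coatoms are exactly the elements covered by C: G, H, S.

G, H, S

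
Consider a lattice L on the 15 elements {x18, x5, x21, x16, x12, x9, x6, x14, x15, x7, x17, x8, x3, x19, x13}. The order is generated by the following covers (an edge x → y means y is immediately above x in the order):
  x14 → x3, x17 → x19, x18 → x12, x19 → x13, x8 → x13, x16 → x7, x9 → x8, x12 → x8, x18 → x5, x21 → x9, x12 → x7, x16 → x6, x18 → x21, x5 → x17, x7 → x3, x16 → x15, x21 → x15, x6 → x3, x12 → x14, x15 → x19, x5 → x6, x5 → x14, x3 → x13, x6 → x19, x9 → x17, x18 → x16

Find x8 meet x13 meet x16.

Common lower bounds of {x8, x13, x16}: x18.
The greatest among these is x18.

x18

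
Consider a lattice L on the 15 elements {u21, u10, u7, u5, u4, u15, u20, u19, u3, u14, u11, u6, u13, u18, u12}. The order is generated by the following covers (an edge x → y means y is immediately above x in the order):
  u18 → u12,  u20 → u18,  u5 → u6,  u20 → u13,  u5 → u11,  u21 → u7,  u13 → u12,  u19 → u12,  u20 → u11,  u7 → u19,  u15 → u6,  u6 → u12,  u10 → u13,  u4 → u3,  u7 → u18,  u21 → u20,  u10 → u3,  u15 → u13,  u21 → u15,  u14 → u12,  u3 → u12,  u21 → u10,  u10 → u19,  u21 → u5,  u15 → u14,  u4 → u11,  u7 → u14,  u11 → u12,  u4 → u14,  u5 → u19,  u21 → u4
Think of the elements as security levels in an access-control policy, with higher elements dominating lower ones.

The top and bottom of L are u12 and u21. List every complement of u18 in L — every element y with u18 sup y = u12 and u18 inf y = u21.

Need y with u18 ∨ y = u12 and u18 ∧ y = u21.
Checking each element gives: u10, u15, u3, u4, u5, u6.

u10, u15, u3, u4, u5, u6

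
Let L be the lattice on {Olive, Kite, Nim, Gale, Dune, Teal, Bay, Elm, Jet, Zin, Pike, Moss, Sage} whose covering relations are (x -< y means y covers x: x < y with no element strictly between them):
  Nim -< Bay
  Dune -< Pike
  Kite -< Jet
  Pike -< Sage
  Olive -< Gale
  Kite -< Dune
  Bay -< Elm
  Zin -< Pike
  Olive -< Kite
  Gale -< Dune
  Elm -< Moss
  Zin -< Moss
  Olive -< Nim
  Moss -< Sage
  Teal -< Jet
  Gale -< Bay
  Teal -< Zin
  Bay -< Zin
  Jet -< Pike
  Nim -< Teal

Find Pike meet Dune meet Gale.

Gale

Common lower bounds of {Pike, Dune, Gale}: Gale, Olive.
The greatest among these is Gale.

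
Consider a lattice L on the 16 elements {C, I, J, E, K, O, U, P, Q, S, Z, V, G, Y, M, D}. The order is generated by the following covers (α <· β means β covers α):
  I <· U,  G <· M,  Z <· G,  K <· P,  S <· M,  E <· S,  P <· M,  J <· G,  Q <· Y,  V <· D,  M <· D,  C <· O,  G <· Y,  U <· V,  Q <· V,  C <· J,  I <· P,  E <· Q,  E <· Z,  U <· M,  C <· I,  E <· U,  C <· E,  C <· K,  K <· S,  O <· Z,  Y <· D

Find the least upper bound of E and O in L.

Common upper bounds of {E, O}: D, G, M, Y, Z.
The least among these is Z.

Z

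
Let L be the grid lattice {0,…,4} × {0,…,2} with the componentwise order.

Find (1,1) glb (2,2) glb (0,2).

(0,1)

In a product of chains, the meet is componentwise min, giving (0,1).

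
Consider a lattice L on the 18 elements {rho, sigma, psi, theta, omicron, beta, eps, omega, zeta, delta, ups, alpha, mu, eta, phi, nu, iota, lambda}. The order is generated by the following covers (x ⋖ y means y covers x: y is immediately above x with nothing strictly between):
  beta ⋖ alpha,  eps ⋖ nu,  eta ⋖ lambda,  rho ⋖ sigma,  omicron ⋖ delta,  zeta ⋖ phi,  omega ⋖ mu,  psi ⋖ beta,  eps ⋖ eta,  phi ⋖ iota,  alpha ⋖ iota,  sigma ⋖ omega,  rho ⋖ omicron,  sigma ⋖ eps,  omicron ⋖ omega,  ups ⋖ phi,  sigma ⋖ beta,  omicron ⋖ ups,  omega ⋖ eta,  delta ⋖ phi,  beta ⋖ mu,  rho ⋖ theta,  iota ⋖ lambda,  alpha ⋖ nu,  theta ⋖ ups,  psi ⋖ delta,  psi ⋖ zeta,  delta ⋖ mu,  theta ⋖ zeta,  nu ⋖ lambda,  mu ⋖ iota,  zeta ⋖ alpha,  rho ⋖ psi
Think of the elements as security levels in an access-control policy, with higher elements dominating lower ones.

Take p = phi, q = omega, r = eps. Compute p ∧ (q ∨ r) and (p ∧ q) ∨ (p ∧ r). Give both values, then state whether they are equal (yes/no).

q ∨ r = eta, so p ∧ (q ∨ r) = phi ∧ eta = omicron.
p ∧ q = omicron and p ∧ r = rho, so (p ∧ q) ∨ (p ∧ r) = omicron ∨ rho = omicron.
Equal: yes.

omicron; omicron; yes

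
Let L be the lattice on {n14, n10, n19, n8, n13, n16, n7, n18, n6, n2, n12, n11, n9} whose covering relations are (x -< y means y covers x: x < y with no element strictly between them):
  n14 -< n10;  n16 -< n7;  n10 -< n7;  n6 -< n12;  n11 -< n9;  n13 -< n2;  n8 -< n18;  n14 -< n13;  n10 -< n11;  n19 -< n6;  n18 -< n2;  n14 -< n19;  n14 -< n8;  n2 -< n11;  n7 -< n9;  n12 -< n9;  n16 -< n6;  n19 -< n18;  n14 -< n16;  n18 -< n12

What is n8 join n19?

n18

Common upper bounds of {n8, n19}: n11, n12, n18, n2, n9.
The least among these is n18.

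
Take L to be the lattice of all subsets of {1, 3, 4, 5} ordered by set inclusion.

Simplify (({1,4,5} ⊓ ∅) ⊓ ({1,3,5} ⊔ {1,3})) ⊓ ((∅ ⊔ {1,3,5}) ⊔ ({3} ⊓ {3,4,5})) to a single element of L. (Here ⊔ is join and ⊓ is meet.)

{1,4,5} ∧ ∅ = ∅
{1,3,5} ∨ {1,3} = {1,3,5}
∅ ∧ {1,3,5} = ∅
∅ ∨ {1,3,5} = {1,3,5}
{3} ∧ {3,4,5} = {3}
{1,3,5} ∨ {3} = {1,3,5}
∅ ∧ {1,3,5} = ∅

∅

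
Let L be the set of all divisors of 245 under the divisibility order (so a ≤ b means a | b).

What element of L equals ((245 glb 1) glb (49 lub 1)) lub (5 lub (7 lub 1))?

245 ∧ 1 = 1
49 ∨ 1 = 49
1 ∧ 49 = 1
7 ∨ 1 = 7
5 ∨ 7 = 35
1 ∨ 35 = 35

35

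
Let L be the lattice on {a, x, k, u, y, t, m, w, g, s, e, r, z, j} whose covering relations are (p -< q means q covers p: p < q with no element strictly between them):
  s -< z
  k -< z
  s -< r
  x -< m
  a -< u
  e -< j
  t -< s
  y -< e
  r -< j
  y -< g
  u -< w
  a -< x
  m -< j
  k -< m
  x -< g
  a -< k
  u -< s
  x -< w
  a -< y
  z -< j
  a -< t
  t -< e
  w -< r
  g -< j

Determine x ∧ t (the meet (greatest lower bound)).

a

Common lower bounds of {x, t}: a.
The greatest among these is a.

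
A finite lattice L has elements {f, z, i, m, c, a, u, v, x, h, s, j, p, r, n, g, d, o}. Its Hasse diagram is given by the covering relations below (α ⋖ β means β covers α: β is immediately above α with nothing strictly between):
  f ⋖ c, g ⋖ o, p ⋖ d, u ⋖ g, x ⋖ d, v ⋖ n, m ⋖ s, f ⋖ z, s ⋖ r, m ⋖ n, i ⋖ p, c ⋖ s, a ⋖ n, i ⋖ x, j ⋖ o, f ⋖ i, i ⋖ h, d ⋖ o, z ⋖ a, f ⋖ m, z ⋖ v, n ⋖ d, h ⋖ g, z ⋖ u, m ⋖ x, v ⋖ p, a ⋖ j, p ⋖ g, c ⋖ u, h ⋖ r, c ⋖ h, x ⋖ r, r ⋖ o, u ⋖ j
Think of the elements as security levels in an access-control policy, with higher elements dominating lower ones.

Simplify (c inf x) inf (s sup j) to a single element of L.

c ∧ x = f
s ∨ j = o
f ∧ o = f

f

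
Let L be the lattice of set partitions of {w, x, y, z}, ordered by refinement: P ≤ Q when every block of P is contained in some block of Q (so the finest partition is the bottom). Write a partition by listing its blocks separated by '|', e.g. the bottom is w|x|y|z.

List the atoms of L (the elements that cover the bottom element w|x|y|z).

The atoms are exactly the elements that cover w|x|y|z: wx|y|z, wy|x|z, wz|x|y, w|xy|z, w|xz|y, w|x|yz.

wx|y|z, wy|x|z, wz|x|y, w|xy|z, w|xz|y, w|x|yz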